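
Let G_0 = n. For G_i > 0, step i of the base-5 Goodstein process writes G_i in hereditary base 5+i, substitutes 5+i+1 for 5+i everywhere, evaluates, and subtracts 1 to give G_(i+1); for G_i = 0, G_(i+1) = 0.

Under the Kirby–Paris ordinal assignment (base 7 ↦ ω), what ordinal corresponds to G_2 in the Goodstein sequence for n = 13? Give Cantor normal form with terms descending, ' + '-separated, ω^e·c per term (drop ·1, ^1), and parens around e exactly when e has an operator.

ω·2 + 1

13 —HB5→ 2·5 + 3 —bump→ 2·6 + 3 = 15 —(−1)→ 14
14 —HB6→ 2·6 + 2 —bump→ 2·7 + 2 = 16 —(−1)→ 15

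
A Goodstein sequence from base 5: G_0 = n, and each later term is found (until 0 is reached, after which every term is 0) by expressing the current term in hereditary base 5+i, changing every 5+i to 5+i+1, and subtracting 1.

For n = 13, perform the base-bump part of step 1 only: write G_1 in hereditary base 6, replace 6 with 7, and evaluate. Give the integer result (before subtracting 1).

16

(0) 13|_5 = 2·5 + 3 ↦ 2·6 + 3|_6 = 15 ⇒ 14
(1) 14|_6 = 2·6 + 2 ↦ 2·7 + 2|_7 = 16 ⇒ 15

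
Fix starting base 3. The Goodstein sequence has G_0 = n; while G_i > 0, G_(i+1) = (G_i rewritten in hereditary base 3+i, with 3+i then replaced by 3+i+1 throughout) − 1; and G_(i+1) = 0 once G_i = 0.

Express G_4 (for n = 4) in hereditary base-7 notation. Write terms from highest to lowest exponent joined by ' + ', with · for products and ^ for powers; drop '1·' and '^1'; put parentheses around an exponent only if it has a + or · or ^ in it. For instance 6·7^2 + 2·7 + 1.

2

G_0 = 4. HB_3(4) = 3 + 1. Bump = 5. G_1 = 4.
G_1 = 4. HB_4(4) = 4. Bump = 5. G_2 = 4.
G_2 = 4. HB_5(4) = 4. Bump = 4. G_3 = 3.
G_3 = 3. HB_6(3) = 3. Bump = 3. G_4 = 2.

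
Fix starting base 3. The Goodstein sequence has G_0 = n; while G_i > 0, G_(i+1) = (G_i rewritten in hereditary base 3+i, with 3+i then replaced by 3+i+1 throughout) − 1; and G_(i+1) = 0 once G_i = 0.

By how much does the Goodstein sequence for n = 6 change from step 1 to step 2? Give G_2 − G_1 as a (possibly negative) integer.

0

[0] 6 ≡ 2·3 (base 3). Lift 4: 8. −1: 7.
[1] 7 ≡ 4 + 3 (base 4). Lift 5: 8. −1: 7.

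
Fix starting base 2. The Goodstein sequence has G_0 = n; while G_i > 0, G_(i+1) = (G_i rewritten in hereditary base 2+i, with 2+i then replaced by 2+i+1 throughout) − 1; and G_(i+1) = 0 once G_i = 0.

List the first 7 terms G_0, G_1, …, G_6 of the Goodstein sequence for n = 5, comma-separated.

(0) 5|_2 = 2^2 + 1 ↦ 3^3 + 1|_3 = 28 ⇒ 27
(1) 27|_3 = 3^3 ↦ 4^4|_4 = 256 ⇒ 255
(2) 255|_4 = 3·4^3 + 3·4^2 + 3·4 + 3 ↦ 3·5^3 + 3·5^2 + 3·5 + 3|_5 = 468 ⇒ 467
(3) 467|_5 = 3·5^3 + 3·5^2 + 3·5 + 2 ↦ 3·6^3 + 3·6^2 + 3·6 + 2|_6 = 776 ⇒ 775
(4) 775|_6 = 3·6^3 + 3·6^2 + 3·6 + 1 ↦ 3·7^3 + 3·7^2 + 3·7 + 1|_7 = 1198 ⇒ 1197
(5) 1197|_7 = 3·7^3 + 3·7^2 + 3·7 ↦ 3·8^3 + 3·8^2 + 3·8|_8 = 1752 ⇒ 1751

5, 27, 255, 467, 775, 1197, 1751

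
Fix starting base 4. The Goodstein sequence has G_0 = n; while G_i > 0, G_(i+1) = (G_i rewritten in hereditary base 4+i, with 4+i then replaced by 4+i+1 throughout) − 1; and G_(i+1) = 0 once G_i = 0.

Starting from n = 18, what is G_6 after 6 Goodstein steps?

63

step 0: 18 = 4^2 + 2; sub 5 for 4: 5^2 + 2; = 27; G_1 = 27−1 = 26
step 1: 26 = 5^2 + 1; sub 6 for 5: 6^2 + 1; = 37; G_2 = 37−1 = 36
step 2: 36 = 6^2; sub 7 for 6: 7^2; = 49; G_3 = 49−1 = 48
step 3: 48 = 6·7 + 6; sub 8 for 7: 6·8 + 6; = 54; G_4 = 54−1 = 53
step 4: 53 = 6·8 + 5; sub 9 for 8: 6·9 + 5; = 59; G_5 = 59−1 = 58
step 5: 58 = 6·9 + 4; sub 10 for 9: 6·10 + 4; = 64; G_6 = 64−1 = 63
step 6: 63 = 6·10 + 3; sub 11 for 10: 6·11 + 3; = 69; G_7 = 69−1 = 68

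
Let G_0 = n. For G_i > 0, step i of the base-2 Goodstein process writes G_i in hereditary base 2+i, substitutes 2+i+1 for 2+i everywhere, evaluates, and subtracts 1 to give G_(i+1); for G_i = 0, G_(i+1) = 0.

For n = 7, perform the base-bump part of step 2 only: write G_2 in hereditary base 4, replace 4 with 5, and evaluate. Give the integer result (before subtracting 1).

G_0=7  [base 2] 2^2 + 2 + 1  →[2↦3]→  3^3 + 3 + 1 = 31  −1 ⇒ G_1=30
G_1=30  [base 3] 3^3 + 3  →[3↦4]→  4^4 + 4 = 260  −1 ⇒ G_2=259
G_2=259  [base 4] 4^4 + 3  →[4↦5]→  5^5 + 3 = 3128  −1 ⇒ G_3=3127

3128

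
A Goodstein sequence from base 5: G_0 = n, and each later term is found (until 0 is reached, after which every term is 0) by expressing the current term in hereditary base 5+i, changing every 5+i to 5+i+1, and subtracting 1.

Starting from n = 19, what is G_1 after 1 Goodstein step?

21

step 0: 19 = 3·5 + 4; sub 6 for 5: 3·6 + 4; = 22; G_1 = 22−1 = 21
step 1: 21 = 3·6 + 3; sub 7 for 6: 3·7 + 3; = 24; G_2 = 24−1 = 23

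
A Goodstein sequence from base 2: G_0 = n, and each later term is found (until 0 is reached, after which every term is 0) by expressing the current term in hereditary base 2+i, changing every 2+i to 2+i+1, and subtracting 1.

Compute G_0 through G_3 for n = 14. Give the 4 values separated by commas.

i=0: 14 = 2^(2 + 1) + 2^2 + 2 (b=2); 2→3: 3^(3 + 1) + 3^3 + 3 = 111; 111−1 = 110
i=1: 110 = 3^(3 + 1) + 3^3 + 2 (b=3); 3→4: 4^(4 + 1) + 4^4 + 2 = 1282; 1282−1 = 1281
i=2: 1281 = 4^(4 + 1) + 4^4 + 1 (b=4); 4→5: 5^(5 + 1) + 5^5 + 1 = 18751; 18751−1 = 18750

14, 110, 1281, 18750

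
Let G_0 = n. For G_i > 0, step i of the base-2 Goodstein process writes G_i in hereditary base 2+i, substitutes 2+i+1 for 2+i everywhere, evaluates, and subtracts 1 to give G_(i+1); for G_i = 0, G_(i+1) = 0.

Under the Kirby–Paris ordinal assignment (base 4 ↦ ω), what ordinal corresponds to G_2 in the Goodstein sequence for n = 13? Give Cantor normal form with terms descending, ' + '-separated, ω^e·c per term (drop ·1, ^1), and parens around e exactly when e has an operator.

ω^(ω + 1) + ω^3·3 + ω^2·3 + ω·3 + 3

13 —HB2→ 2^(2 + 1) + 2^2 + 1 —bump→ 3^(3 + 1) + 3^3 + 1 = 109 —(−1)→ 108
108 —HB3→ 3^(3 + 1) + 3^3 —bump→ 4^(4 + 1) + 4^4 = 1280 —(−1)→ 1279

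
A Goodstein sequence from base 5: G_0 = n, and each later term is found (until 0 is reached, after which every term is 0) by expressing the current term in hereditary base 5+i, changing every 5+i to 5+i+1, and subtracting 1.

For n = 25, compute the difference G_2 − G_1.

4

i=0: 25 = 5^2 (b=5); 5→6: 6^2 = 36; 36−1 = 35
i=1: 35 = 5·6 + 5 (b=6); 6→7: 5·7 + 5 = 40; 40−1 = 39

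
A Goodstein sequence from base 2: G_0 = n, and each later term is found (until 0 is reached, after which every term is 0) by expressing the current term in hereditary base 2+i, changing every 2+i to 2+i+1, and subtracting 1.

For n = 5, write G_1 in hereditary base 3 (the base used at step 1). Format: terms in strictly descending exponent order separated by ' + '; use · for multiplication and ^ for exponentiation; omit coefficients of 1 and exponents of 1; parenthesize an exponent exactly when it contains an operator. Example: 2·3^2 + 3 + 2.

3^3

step 0: 5 = 2^2 + 1; sub 3 for 2: 3^3 + 1; = 28; G_1 = 28−1 = 27
step 1: 27 = 3^3; sub 4 for 3: 4^4; = 256; G_2 = 256−1 = 255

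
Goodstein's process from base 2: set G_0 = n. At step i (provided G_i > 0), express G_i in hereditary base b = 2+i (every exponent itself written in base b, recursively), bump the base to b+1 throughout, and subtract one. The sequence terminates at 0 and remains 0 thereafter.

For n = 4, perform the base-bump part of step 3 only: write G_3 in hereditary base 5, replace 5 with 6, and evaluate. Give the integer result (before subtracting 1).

84

G_0=4  [base 2] 2^2  →[2↦3]→  3^3 = 27  −1 ⇒ G_1=26
G_1=26  [base 3] 2·3^2 + 2·3 + 2  →[3↦4]→  2·4^2 + 2·4 + 2 = 42  −1 ⇒ G_2=41
G_2=41  [base 4] 2·4^2 + 2·4 + 1  →[4↦5]→  2·5^2 + 2·5 + 1 = 61  −1 ⇒ G_3=60
G_3=60  [base 5] 2·5^2 + 2·5  →[5↦6]→  2·6^2 + 2·6 = 84  −1 ⇒ G_4=83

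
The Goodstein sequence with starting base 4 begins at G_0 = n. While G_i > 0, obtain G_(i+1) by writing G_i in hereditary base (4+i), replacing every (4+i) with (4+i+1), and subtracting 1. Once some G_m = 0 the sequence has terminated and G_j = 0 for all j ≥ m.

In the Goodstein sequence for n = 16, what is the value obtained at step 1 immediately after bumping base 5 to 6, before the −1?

28

base 4: 16 = 4^2; at 5: 5^2 = 25; next = 24
base 5: 24 = 4·5 + 4; at 6: 4·6 + 4 = 28; next = 27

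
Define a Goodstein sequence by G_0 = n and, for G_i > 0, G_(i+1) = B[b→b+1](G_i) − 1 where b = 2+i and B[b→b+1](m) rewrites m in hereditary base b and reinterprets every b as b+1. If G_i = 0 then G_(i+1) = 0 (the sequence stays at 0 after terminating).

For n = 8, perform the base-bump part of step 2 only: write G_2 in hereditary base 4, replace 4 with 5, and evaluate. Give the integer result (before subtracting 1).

6311

G_0 = 8. HB_2(8) = 2^(2 + 1). Bump = 81. G_1 = 80.
G_1 = 80. HB_3(80) = 2·3^3 + 2·3^2 + 2·3 + 2. Bump = 554. G_2 = 553.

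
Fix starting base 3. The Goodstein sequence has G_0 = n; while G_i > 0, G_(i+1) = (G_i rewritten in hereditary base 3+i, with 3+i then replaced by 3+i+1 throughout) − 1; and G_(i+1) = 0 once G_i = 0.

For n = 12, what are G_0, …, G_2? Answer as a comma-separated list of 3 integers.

12 —HB3→ 3^2 + 3 —bump→ 4^2 + 4 = 20 —(−1)→ 19
19 —HB4→ 4^2 + 3 —bump→ 5^2 + 3 = 28 —(−1)→ 27

12, 19, 27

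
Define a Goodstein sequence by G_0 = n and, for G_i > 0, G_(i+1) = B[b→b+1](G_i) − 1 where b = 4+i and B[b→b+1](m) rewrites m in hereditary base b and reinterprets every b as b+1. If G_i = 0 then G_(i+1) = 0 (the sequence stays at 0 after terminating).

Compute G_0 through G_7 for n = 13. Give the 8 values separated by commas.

13, 15, 17, 18, 19, 20, 21, 22

step 0: 13 = 3·4 + 1; sub 5 for 4: 3·5 + 1; = 16; G_1 = 16−1 = 15
step 1: 15 = 3·5; sub 6 for 5: 3·6; = 18; G_2 = 18−1 = 17
step 2: 17 = 2·6 + 5; sub 7 for 6: 2·7 + 5; = 19; G_3 = 19−1 = 18
step 3: 18 = 2·7 + 4; sub 8 for 7: 2·8 + 4; = 20; G_4 = 20−1 = 19
step 4: 19 = 2·8 + 3; sub 9 for 8: 2·9 + 3; = 21; G_5 = 21−1 = 20
step 5: 20 = 2·9 + 2; sub 10 for 9: 2·10 + 2; = 22; G_6 = 22−1 = 21
step 6: 21 = 2·10 + 1; sub 11 for 10: 2·11 + 1; = 23; G_7 = 23−1 = 22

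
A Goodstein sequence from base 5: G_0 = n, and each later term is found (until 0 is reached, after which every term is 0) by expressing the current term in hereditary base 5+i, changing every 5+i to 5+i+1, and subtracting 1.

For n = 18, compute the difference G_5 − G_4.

1

base 5: 18 = 3·5 + 3; at 6: 3·6 + 3 = 21; next = 20
base 6: 20 = 3·6 + 2; at 7: 3·7 + 2 = 23; next = 22
base 7: 22 = 3·7 + 1; at 8: 3·8 + 1 = 25; next = 24
base 8: 24 = 3·8; at 9: 3·9 = 27; next = 26
base 9: 26 = 2·9 + 8; at 10: 2·10 + 8 = 28; next = 27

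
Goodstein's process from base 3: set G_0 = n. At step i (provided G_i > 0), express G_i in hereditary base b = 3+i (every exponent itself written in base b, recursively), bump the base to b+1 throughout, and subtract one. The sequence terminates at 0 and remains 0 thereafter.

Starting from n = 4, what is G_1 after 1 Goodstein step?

[0] 4 ≡ 3 + 1 (base 3). Lift 4: 5. −1: 4.
[1] 4 ≡ 4 (base 4). Lift 5: 5. −1: 4.

4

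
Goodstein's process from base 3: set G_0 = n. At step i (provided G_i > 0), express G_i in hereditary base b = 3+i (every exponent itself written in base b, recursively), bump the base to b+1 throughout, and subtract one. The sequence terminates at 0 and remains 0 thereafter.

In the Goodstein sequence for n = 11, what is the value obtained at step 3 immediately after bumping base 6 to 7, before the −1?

40

11 —HB3→ 3^2 + 2 —bump→ 4^2 + 2 = 18 —(−1)→ 17
17 —HB4→ 4^2 + 1 —bump→ 5^2 + 1 = 26 —(−1)→ 25
25 —HB5→ 5^2 —bump→ 6^2 = 36 —(−1)→ 35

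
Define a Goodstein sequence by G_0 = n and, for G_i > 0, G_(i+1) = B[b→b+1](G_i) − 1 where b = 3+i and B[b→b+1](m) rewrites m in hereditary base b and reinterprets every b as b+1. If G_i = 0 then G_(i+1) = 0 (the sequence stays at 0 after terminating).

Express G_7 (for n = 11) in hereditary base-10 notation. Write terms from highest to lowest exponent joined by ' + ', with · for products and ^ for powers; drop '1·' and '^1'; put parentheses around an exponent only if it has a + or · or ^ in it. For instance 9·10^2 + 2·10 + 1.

5·10 + 1

[0] 11 ≡ 3^2 + 2 (base 3). Lift 4: 18. −1: 17.
[1] 17 ≡ 4^2 + 1 (base 4). Lift 5: 26. −1: 25.
[2] 25 ≡ 5^2 (base 5). Lift 6: 36. −1: 35.
[3] 35 ≡ 5·6 + 5 (base 6). Lift 7: 40. −1: 39.
[4] 39 ≡ 5·7 + 4 (base 7). Lift 8: 44. −1: 43.
[5] 43 ≡ 5·8 + 3 (base 8). Lift 9: 48. −1: 47.
[6] 47 ≡ 5·9 + 2 (base 9). Lift 10: 52. −1: 51.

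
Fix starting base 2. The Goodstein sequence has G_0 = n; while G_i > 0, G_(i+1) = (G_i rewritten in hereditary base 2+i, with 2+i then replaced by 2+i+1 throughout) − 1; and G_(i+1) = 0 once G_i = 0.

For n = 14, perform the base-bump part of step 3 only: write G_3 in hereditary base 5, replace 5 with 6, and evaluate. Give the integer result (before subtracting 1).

step 0: 14 = 2^(2 + 1) + 2^2 + 2; sub 3 for 2: 3^(3 + 1) + 3^3 + 3; = 111; G_1 = 111−1 = 110
step 1: 110 = 3^(3 + 1) + 3^3 + 2; sub 4 for 3: 4^(4 + 1) + 4^4 + 2; = 1282; G_2 = 1282−1 = 1281
step 2: 1281 = 4^(4 + 1) + 4^4 + 1; sub 5 for 4: 5^(5 + 1) + 5^5 + 1; = 18751; G_3 = 18751−1 = 18750
step 3: 18750 = 5^(5 + 1) + 5^5; sub 6 for 5: 6^(6 + 1) + 6^6; = 326592; G_4 = 326592−1 = 326591

326592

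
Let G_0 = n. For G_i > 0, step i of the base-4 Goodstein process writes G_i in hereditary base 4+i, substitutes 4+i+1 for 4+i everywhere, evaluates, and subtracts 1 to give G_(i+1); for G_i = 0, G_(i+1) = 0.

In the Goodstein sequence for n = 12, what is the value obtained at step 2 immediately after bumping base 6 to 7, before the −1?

17

12 —HB4→ 3·4 —bump→ 3·5 = 15 —(−1)→ 14
14 —HB5→ 2·5 + 4 —bump→ 2·6 + 4 = 16 —(−1)→ 15
15 —HB6→ 2·6 + 3 —bump→ 2·7 + 3 = 17 —(−1)→ 16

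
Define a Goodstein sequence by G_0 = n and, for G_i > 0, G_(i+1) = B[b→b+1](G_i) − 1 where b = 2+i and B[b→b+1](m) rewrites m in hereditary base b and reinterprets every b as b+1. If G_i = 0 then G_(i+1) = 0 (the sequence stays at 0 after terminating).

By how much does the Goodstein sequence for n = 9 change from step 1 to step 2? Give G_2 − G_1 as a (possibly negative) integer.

942

G_0=9  [base 2] 2^(2 + 1) + 1  →[2↦3]→  3^(3 + 1) + 1 = 82  −1 ⇒ G_1=81
G_1=81  [base 3] 3^(3 + 1)  →[3↦4]→  4^(4 + 1) = 1024  −1 ⇒ G_2=1023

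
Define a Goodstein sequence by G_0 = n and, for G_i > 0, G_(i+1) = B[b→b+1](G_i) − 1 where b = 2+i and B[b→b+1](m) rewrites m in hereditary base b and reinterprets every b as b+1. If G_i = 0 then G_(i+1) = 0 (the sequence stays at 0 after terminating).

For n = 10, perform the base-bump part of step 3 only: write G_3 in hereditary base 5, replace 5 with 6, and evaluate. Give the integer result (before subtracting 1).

(0) 10|_2 = 2^(2 + 1) + 2 ↦ 3^(3 + 1) + 3|_3 = 84 ⇒ 83
(1) 83|_3 = 3^(3 + 1) + 2 ↦ 4^(4 + 1) + 2|_4 = 1026 ⇒ 1025
(2) 1025|_4 = 4^(4 + 1) + 1 ↦ 5^(5 + 1) + 1|_5 = 15626 ⇒ 15625
(3) 15625|_5 = 5^(5 + 1) ↦ 6^(6 + 1)|_6 = 279936 ⇒ 279935

279936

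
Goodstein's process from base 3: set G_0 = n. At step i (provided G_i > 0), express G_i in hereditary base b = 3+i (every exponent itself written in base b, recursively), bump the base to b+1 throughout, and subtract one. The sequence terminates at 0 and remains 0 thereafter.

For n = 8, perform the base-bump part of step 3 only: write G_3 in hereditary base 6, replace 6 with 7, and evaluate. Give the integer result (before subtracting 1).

[0] 8 ≡ 2·3 + 2 (base 3). Lift 4: 10. −1: 9.
[1] 9 ≡ 2·4 + 1 (base 4). Lift 5: 11. −1: 10.
[2] 10 ≡ 2·5 (base 5). Lift 6: 12. −1: 11.

12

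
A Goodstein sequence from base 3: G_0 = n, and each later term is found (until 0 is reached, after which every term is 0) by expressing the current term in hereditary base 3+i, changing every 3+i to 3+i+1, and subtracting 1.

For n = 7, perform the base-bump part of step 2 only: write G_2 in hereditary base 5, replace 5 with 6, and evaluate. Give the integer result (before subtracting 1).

10

(0) 7|_3 = 2·3 + 1 ↦ 2·4 + 1|_4 = 9 ⇒ 8
(1) 8|_4 = 2·4 ↦ 2·5|_5 = 10 ⇒ 9
(2) 9|_5 = 5 + 4 ↦ 6 + 4|_6 = 10 ⇒ 9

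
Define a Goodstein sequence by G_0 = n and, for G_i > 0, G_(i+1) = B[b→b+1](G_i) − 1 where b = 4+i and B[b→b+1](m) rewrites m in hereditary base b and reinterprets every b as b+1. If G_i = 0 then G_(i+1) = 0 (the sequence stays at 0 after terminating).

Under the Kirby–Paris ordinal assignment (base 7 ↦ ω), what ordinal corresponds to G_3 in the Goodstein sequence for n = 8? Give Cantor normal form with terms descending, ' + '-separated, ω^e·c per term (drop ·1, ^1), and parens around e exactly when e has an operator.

base 4: 8 = 2·4; at 5: 2·5 = 10; next = 9
base 5: 9 = 5 + 4; at 6: 6 + 4 = 10; next = 9
base 6: 9 = 6 + 3; at 7: 7 + 3 = 10; next = 9
base 7: 9 = 7 + 2; at 8: 8 + 2 = 10; next = 9

ω + 2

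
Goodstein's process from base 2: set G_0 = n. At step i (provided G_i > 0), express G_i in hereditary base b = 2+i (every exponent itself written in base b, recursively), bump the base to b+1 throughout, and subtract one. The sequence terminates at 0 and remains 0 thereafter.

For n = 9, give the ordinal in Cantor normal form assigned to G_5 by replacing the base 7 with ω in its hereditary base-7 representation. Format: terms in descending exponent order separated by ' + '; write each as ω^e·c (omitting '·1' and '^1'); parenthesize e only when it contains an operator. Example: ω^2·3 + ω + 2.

ω^ω·3 + ω^3·3 + ω^2·3 + ω·3

step 0: 9 = 2^(2 + 1) + 1; sub 3 for 2: 3^(3 + 1) + 1; = 82; G_1 = 82−1 = 81
step 1: 81 = 3^(3 + 1); sub 4 for 3: 4^(4 + 1); = 1024; G_2 = 1024−1 = 1023
step 2: 1023 = 3·4^4 + 3·4^3 + 3·4^2 + 3·4 + 3; sub 5 for 4: 3·5^5 + 3·5^3 + 3·5^2 + 3·5 + 3; = 9843; G_3 = 9843−1 = 9842
step 3: 9842 = 3·5^5 + 3·5^3 + 3·5^2 + 3·5 + 2; sub 6 for 5: 3·6^6 + 3·6^3 + 3·6^2 + 3·6 + 2; = 140744; G_4 = 140744−1 = 140743
step 4: 140743 = 3·6^6 + 3·6^3 + 3·6^2 + 3·6 + 1; sub 7 for 6: 3·7^7 + 3·7^3 + 3·7^2 + 3·7 + 1; = 2471827; G_5 = 2471827−1 = 2471826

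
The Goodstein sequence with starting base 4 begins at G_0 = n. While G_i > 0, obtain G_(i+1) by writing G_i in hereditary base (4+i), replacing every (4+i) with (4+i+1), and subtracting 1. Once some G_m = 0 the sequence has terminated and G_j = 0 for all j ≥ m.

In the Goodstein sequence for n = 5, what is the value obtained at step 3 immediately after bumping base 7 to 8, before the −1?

4

G_0 = 5. HB_4(5) = 4 + 1. Bump = 6. G_1 = 5.
G_1 = 5. HB_5(5) = 5. Bump = 6. G_2 = 5.
G_2 = 5. HB_6(5) = 5. Bump = 5. G_3 = 4.
G_3 = 4. HB_7(4) = 4. Bump = 4. G_4 = 3.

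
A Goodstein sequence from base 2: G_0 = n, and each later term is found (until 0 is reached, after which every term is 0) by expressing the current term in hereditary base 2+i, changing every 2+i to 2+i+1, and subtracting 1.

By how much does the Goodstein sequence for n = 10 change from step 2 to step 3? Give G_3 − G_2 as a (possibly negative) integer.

G_0 = 10. HB_2(10) = 2^(2 + 1) + 2. Bump = 84. G_1 = 83.
G_1 = 83. HB_3(83) = 3^(3 + 1) + 2. Bump = 1026. G_2 = 1025.
G_2 = 1025. HB_4(1025) = 4^(4 + 1) + 1. Bump = 15626. G_3 = 15625.

14600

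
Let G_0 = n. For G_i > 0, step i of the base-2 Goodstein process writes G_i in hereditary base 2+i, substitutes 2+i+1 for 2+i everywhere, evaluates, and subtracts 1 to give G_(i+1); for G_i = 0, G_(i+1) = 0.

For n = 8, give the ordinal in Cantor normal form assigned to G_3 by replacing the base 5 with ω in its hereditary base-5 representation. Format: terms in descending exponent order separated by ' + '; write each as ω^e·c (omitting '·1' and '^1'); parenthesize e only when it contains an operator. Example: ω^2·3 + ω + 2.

(0) 8|_2 = 2^(2 + 1) ↦ 3^(3 + 1)|_3 = 81 ⇒ 80
(1) 80|_3 = 2·3^3 + 2·3^2 + 2·3 + 2 ↦ 2·4^4 + 2·4^2 + 2·4 + 2|_4 = 554 ⇒ 553
(2) 553|_4 = 2·4^4 + 2·4^2 + 2·4 + 1 ↦ 2·5^5 + 2·5^2 + 2·5 + 1|_5 = 6311 ⇒ 6310
(3) 6310|_5 = 2·5^5 + 2·5^2 + 2·5 ↦ 2·6^6 + 2·6^2 + 2·6|_6 = 93396 ⇒ 93395

ω^ω·2 + ω^2·2 + ω·2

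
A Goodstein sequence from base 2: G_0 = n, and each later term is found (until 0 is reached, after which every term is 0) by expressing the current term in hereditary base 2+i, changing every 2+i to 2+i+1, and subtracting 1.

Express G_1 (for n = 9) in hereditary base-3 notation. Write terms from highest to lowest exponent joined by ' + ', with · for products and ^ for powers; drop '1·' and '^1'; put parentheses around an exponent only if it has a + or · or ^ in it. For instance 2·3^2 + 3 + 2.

3^(3 + 1)

i=0: 9 = 2^(2 + 1) + 1 (b=2); 2→3: 3^(3 + 1) + 1 = 82; 82−1 = 81
i=1: 81 = 3^(3 + 1) (b=3); 3→4: 4^(4 + 1) = 1024; 1024−1 = 1023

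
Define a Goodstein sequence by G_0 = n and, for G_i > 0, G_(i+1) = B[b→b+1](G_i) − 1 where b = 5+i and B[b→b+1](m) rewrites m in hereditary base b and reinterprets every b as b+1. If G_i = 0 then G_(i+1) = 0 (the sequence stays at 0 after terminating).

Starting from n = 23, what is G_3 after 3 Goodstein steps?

32

23 —HB5→ 4·5 + 3 —bump→ 4·6 + 3 = 27 —(−1)→ 26
26 —HB6→ 4·6 + 2 —bump→ 4·7 + 2 = 30 —(−1)→ 29
29 —HB7→ 4·7 + 1 —bump→ 4·8 + 1 = 33 —(−1)→ 32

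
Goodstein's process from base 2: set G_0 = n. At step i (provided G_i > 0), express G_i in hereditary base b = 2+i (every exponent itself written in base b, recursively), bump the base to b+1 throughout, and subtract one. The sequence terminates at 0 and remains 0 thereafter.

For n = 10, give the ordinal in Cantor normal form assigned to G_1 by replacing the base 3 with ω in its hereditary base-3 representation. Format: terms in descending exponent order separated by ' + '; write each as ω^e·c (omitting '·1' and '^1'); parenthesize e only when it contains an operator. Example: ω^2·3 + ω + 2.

ω^(ω + 1) + 2

10 —HB2→ 2^(2 + 1) + 2 —bump→ 3^(3 + 1) + 3 = 84 —(−1)→ 83
83 —HB3→ 3^(3 + 1) + 2 —bump→ 4^(4 + 1) + 2 = 1026 —(−1)→ 1025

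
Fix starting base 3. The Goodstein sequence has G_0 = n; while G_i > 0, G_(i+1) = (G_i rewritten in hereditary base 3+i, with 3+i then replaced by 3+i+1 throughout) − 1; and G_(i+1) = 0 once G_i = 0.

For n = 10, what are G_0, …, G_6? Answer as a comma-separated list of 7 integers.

10, 16, 24, 27, 30, 33, 36

step 0: 10 = 3^2 + 1; sub 4 for 3: 4^2 + 1; = 17; G_1 = 17−1 = 16
step 1: 16 = 4^2; sub 5 for 4: 5^2; = 25; G_2 = 25−1 = 24
step 2: 24 = 4·5 + 4; sub 6 for 5: 4·6 + 4; = 28; G_3 = 28−1 = 27
step 3: 27 = 4·6 + 3; sub 7 for 6: 4·7 + 3; = 31; G_4 = 31−1 = 30
step 4: 30 = 4·7 + 2; sub 8 for 7: 4·8 + 2; = 34; G_5 = 34−1 = 33
step 5: 33 = 4·8 + 1; sub 9 for 8: 4·9 + 1; = 37; G_6 = 37−1 = 36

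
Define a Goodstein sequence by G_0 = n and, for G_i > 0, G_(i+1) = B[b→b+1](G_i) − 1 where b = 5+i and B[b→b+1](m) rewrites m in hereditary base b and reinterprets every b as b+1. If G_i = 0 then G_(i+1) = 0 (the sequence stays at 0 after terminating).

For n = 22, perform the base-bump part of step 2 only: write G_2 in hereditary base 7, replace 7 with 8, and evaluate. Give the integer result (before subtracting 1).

32

step 0: 22 = 4·5 + 2; sub 6 for 5: 4·6 + 2; = 26; G_1 = 26−1 = 25
step 1: 25 = 4·6 + 1; sub 7 for 6: 4·7 + 1; = 29; G_2 = 29−1 = 28
step 2: 28 = 4·7; sub 8 for 7: 4·8; = 32; G_3 = 32−1 = 31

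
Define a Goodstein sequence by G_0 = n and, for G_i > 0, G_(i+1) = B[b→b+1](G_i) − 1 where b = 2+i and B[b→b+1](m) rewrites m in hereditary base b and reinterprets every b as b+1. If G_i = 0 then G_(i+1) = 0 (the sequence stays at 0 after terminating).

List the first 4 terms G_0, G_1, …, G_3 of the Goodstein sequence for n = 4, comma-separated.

4, 26, 41, 60

G_0 = 4. HB_2(4) = 2^2. Bump = 27. G_1 = 26.
G_1 = 26. HB_3(26) = 2·3^2 + 2·3 + 2. Bump = 42. G_2 = 41.
G_2 = 41. HB_4(41) = 2·4^2 + 2·4 + 1. Bump = 61. G_3 = 60.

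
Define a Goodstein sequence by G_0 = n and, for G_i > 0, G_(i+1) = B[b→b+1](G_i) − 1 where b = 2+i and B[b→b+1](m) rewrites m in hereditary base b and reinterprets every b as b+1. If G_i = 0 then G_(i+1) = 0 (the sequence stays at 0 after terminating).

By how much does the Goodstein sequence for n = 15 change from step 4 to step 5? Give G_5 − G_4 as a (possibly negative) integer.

6261751

i=0: 15 = 2^(2 + 1) + 2^2 + 2 + 1 (b=2); 2→3: 3^(3 + 1) + 3^3 + 3 + 1 = 112; 112−1 = 111
i=1: 111 = 3^(3 + 1) + 3^3 + 3 (b=3); 3→4: 4^(4 + 1) + 4^4 + 4 = 1284; 1284−1 = 1283
i=2: 1283 = 4^(4 + 1) + 4^4 + 3 (b=4); 4→5: 5^(5 + 1) + 5^5 + 3 = 18753; 18753−1 = 18752
i=3: 18752 = 5^(5 + 1) + 5^5 + 2 (b=5); 5→6: 6^(6 + 1) + 6^6 + 2 = 326594; 326594−1 = 326593
i=4: 326593 = 6^(6 + 1) + 6^6 + 1 (b=6); 6→7: 7^(7 + 1) + 7^7 + 1 = 6588345; 6588345−1 = 6588344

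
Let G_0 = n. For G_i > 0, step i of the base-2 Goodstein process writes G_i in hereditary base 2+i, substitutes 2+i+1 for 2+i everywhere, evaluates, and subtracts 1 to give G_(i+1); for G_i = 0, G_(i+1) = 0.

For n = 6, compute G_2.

257

step 0: 6 = 2^2 + 2; sub 3 for 2: 3^3 + 3; = 30; G_1 = 30−1 = 29
step 1: 29 = 3^3 + 2; sub 4 for 3: 4^4 + 2; = 258; G_2 = 258−1 = 257
step 2: 257 = 4^4 + 1; sub 5 for 4: 5^5 + 1; = 3126; G_3 = 3126−1 = 3125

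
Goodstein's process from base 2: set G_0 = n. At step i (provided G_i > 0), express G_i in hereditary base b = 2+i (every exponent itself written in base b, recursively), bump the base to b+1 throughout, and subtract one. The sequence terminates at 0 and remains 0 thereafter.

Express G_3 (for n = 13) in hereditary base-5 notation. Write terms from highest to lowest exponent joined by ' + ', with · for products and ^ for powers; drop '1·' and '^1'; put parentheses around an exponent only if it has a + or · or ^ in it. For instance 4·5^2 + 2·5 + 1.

5^(5 + 1) + 3·5^3 + 3·5^2 + 3·5 + 2

13 —HB2→ 2^(2 + 1) + 2^2 + 1 —bump→ 3^(3 + 1) + 3^3 + 1 = 109 —(−1)→ 108
108 —HB3→ 3^(3 + 1) + 3^3 —bump→ 4^(4 + 1) + 4^4 = 1280 —(−1)→ 1279
1279 —HB4→ 4^(4 + 1) + 3·4^3 + 3·4^2 + 3·4 + 3 —bump→ 5^(5 + 1) + 3·5^3 + 3·5^2 + 3·5 + 3 = 16093 —(−1)→ 16092
16092 —HB5→ 5^(5 + 1) + 3·5^3 + 3·5^2 + 3·5 + 2 —bump→ 6^(6 + 1) + 3·6^3 + 3·6^2 + 3·6 + 2 = 280712 —(−1)→ 280711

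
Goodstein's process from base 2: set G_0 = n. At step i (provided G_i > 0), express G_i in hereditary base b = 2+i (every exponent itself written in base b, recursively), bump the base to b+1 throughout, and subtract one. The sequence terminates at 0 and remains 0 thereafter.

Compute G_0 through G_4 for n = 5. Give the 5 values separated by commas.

5 —HB2→ 2^2 + 1 —bump→ 3^3 + 1 = 28 —(−1)→ 27
27 —HB3→ 3^3 —bump→ 4^4 = 256 —(−1)→ 255
255 —HB4→ 3·4^3 + 3·4^2 + 3·4 + 3 —bump→ 3·5^3 + 3·5^2 + 3·5 + 3 = 468 —(−1)→ 467
467 —HB5→ 3·5^3 + 3·5^2 + 3·5 + 2 —bump→ 3·6^3 + 3·6^2 + 3·6 + 2 = 776 —(−1)→ 775

5, 27, 255, 467, 775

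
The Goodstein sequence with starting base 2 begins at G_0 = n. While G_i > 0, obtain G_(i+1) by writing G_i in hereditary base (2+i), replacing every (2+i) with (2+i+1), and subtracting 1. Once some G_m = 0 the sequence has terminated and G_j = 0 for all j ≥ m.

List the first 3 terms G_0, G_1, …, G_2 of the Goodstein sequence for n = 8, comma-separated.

base 2: 8 = 2^(2 + 1); at 3: 3^(3 + 1) = 81; next = 80
base 3: 80 = 2·3^3 + 2·3^2 + 2·3 + 2; at 4: 2·4^4 + 2·4^2 + 2·4 + 2 = 554; next = 553

8, 80, 553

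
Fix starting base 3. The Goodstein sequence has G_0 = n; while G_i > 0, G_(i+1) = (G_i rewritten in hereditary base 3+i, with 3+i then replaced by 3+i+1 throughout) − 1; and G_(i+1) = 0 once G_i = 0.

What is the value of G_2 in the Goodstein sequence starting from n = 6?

i=0: 6 = 2·3 (b=3); 3→4: 2·4 = 8; 8−1 = 7
i=1: 7 = 4 + 3 (b=4); 4→5: 5 + 3 = 8; 8−1 = 7
i=2: 7 = 5 + 2 (b=5); 5→6: 6 + 2 = 8; 8−1 = 7

7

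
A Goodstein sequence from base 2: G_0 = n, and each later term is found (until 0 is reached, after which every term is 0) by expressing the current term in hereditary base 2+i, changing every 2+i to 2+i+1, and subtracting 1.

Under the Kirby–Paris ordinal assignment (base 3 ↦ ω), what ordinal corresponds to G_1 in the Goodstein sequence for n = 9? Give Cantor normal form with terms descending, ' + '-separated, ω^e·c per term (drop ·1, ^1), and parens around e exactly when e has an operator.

ω^(ω + 1)

G_0=9  [base 2] 2^(2 + 1) + 1  →[2↦3]→  3^(3 + 1) + 1 = 82  −1 ⇒ G_1=81
G_1=81  [base 3] 3^(3 + 1)  →[3↦4]→  4^(4 + 1) = 1024  −1 ⇒ G_2=1023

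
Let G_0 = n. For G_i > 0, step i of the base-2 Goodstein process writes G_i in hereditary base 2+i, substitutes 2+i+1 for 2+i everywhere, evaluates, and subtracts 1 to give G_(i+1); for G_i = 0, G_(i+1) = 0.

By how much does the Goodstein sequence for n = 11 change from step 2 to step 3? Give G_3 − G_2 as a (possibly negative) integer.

i=0: 11 = 2^(2 + 1) + 2 + 1 (b=2); 2→3: 3^(3 + 1) + 3 + 1 = 85; 85−1 = 84
i=1: 84 = 3^(3 + 1) + 3 (b=3); 3→4: 4^(4 + 1) + 4 = 1028; 1028−1 = 1027
i=2: 1027 = 4^(4 + 1) + 3 (b=4); 4→5: 5^(5 + 1) + 3 = 15628; 15628−1 = 15627

14600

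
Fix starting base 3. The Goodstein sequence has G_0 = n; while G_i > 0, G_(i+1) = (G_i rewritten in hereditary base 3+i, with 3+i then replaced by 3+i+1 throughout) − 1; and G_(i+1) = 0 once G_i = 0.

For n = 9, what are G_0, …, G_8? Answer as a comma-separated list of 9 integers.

9, 15, 17, 19, 21, 23, 24, 25, 26

i=0: 9 = 3^2 (b=3); 3→4: 4^2 = 16; 16−1 = 15
i=1: 15 = 3·4 + 3 (b=4); 4→5: 3·5 + 3 = 18; 18−1 = 17
i=2: 17 = 3·5 + 2 (b=5); 5→6: 3·6 + 2 = 20; 20−1 = 19
i=3: 19 = 3·6 + 1 (b=6); 6→7: 3·7 + 1 = 22; 22−1 = 21
i=4: 21 = 3·7 (b=7); 7→8: 3·8 = 24; 24−1 = 23
i=5: 23 = 2·8 + 7 (b=8); 8→9: 2·9 + 7 = 25; 25−1 = 24
i=6: 24 = 2·9 + 6 (b=9); 9→10: 2·10 + 6 = 26; 26−1 = 25
i=7: 25 = 2·10 + 5 (b=10); 10→11: 2·11 + 5 = 27; 27−1 = 26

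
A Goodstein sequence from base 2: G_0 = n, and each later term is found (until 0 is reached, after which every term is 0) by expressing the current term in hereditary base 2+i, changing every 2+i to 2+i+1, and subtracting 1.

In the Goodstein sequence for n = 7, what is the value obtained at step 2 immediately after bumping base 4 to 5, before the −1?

3128

7 —HB2→ 2^2 + 2 + 1 —bump→ 3^3 + 3 + 1 = 31 —(−1)→ 30
30 —HB3→ 3^3 + 3 —bump→ 4^4 + 4 = 260 —(−1)→ 259
259 —HB4→ 4^4 + 3 —bump→ 5^5 + 3 = 3128 —(−1)→ 3127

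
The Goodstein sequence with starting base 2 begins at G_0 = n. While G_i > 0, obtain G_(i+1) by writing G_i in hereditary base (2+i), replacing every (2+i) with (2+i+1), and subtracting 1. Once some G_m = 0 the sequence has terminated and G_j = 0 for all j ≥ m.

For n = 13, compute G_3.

step 0: 13 = 2^(2 + 1) + 2^2 + 1; sub 3 for 2: 3^(3 + 1) + 3^3 + 1; = 109; G_1 = 109−1 = 108
step 1: 108 = 3^(3 + 1) + 3^3; sub 4 for 3: 4^(4 + 1) + 4^4; = 1280; G_2 = 1280−1 = 1279
step 2: 1279 = 4^(4 + 1) + 3·4^3 + 3·4^2 + 3·4 + 3; sub 5 for 4: 5^(5 + 1) + 3·5^3 + 3·5^2 + 3·5 + 3; = 16093; G_3 = 16093−1 = 16092
step 3: 16092 = 5^(5 + 1) + 3·5^3 + 3·5^2 + 3·5 + 2; sub 6 for 5: 6^(6 + 1) + 3·6^3 + 3·6^2 + 3·6 + 2; = 280712; G_4 = 280712−1 = 280711

16092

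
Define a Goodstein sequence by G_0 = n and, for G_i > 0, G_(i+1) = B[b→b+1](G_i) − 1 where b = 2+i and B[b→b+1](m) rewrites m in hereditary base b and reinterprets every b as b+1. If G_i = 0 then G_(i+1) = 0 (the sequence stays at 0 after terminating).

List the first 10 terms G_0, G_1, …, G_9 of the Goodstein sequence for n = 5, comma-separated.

5, 27, 255, 467, 775, 1197, 1751, 2454, 3325, 4382

i=0: 5 = 2^2 + 1 (b=2); 2→3: 3^3 + 1 = 28; 28−1 = 27
i=1: 27 = 3^3 (b=3); 3→4: 4^4 = 256; 256−1 = 255
i=2: 255 = 3·4^3 + 3·4^2 + 3·4 + 3 (b=4); 4→5: 3·5^3 + 3·5^2 + 3·5 + 3 = 468; 468−1 = 467
i=3: 467 = 3·5^3 + 3·5^2 + 3·5 + 2 (b=5); 5→6: 3·6^3 + 3·6^2 + 3·6 + 2 = 776; 776−1 = 775
i=4: 775 = 3·6^3 + 3·6^2 + 3·6 + 1 (b=6); 6→7: 3·7^3 + 3·7^2 + 3·7 + 1 = 1198; 1198−1 = 1197
i=5: 1197 = 3·7^3 + 3·7^2 + 3·7 (b=7); 7→8: 3·8^3 + 3·8^2 + 3·8 = 1752; 1752−1 = 1751
i=6: 1751 = 3·8^3 + 3·8^2 + 2·8 + 7 (b=8); 8→9: 3·9^3 + 3·9^2 + 2·9 + 7 = 2455; 2455−1 = 2454
i=7: 2454 = 3·9^3 + 3·9^2 + 2·9 + 6 (b=9); 9→10: 3·10^3 + 3·10^2 + 2·10 + 6 = 3326; 3326−1 = 3325
i=8: 3325 = 3·10^3 + 3·10^2 + 2·10 + 5 (b=10); 10→11: 3·11^3 + 3·11^2 + 2·11 + 5 = 4383; 4383−1 = 4382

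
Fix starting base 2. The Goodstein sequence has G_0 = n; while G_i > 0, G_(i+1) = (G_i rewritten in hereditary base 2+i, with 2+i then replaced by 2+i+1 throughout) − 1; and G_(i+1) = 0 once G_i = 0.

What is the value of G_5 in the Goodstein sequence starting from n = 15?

6588344

base 2: 15 = 2^(2 + 1) + 2^2 + 2 + 1; at 3: 3^(3 + 1) + 3^3 + 3 + 1 = 112; next = 111
base 3: 111 = 3^(3 + 1) + 3^3 + 3; at 4: 4^(4 + 1) + 4^4 + 4 = 1284; next = 1283
base 4: 1283 = 4^(4 + 1) + 4^4 + 3; at 5: 5^(5 + 1) + 5^5 + 3 = 18753; next = 18752
base 5: 18752 = 5^(5 + 1) + 5^5 + 2; at 6: 6^(6 + 1) + 6^6 + 2 = 326594; next = 326593
base 6: 326593 = 6^(6 + 1) + 6^6 + 1; at 7: 7^(7 + 1) + 7^7 + 1 = 6588345; next = 6588344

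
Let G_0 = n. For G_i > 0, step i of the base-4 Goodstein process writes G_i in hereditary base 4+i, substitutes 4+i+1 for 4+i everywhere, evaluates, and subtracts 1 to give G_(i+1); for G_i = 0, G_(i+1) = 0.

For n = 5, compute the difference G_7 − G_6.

G_0=5  [base 4] 4 + 1  →[4↦5]→  5 + 1 = 6  −1 ⇒ G_1=5
G_1=5  [base 5] 5  →[5↦6]→  6 = 6  −1 ⇒ G_2=5
G_2=5  [base 6] 5  →[6↦7]→  5 = 5  −1 ⇒ G_3=4
G_3=4  [base 7] 4  →[7↦8]→  4 = 4  −1 ⇒ G_4=3
G_4=3  [base 8] 3  →[8↦9]→  3 = 3  −1 ⇒ G_5=2
G_5=2  [base 9] 2  →[9↦10]→  2 = 2  −1 ⇒ G_6=1
G_6=1  [base 10] 1  →[10↦11]→  1 = 1  −1 ⇒ G_7=0

-1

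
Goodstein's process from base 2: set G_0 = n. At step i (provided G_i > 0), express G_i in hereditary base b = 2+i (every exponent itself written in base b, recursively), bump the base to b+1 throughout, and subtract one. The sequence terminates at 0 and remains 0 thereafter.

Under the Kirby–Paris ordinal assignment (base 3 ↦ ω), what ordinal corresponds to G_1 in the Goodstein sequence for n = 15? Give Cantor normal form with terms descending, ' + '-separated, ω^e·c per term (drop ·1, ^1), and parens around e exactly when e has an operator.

(0) 15|_2 = 2^(2 + 1) + 2^2 + 2 + 1 ↦ 3^(3 + 1) + 3^3 + 3 + 1|_3 = 112 ⇒ 111
(1) 111|_3 = 3^(3 + 1) + 3^3 + 3 ↦ 4^(4 + 1) + 4^4 + 4|_4 = 1284 ⇒ 1283

ω^(ω + 1) + ω^ω + ω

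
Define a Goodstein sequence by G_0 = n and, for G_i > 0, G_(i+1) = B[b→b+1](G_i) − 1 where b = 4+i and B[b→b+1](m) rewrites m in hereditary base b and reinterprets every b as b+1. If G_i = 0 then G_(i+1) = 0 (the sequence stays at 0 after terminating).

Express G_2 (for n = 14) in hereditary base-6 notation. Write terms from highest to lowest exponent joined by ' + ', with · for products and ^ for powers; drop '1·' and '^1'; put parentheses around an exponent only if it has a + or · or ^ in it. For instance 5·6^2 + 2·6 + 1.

3·6

step 0: 14 = 3·4 + 2; sub 5 for 4: 3·5 + 2; = 17; G_1 = 17−1 = 16
step 1: 16 = 3·5 + 1; sub 6 for 5: 3·6 + 1; = 19; G_2 = 19−1 = 18
step 2: 18 = 3·6; sub 7 for 6: 3·7; = 21; G_3 = 21−1 = 20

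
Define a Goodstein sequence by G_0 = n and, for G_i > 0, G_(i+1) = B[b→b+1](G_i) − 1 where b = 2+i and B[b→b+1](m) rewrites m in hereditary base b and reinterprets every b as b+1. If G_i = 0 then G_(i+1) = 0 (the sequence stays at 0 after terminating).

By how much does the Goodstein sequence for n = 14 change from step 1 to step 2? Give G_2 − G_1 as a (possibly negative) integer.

(0) 14|_2 = 2^(2 + 1) + 2^2 + 2 ↦ 3^(3 + 1) + 3^3 + 3|_3 = 111 ⇒ 110
(1) 110|_3 = 3^(3 + 1) + 3^3 + 2 ↦ 4^(4 + 1) + 4^4 + 2|_4 = 1282 ⇒ 1281

1171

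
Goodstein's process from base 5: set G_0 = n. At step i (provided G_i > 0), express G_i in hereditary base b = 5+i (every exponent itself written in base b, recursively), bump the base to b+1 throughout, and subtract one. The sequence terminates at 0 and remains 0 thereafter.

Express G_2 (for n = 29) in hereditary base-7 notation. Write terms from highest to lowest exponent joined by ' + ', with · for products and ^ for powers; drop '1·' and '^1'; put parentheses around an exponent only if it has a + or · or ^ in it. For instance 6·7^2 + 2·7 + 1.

G_0=29  [base 5] 5^2 + 4  →[5↦6]→  6^2 + 4 = 40  −1 ⇒ G_1=39
G_1=39  [base 6] 6^2 + 3  →[6↦7]→  7^2 + 3 = 52  −1 ⇒ G_2=51
G_2=51  [base 7] 7^2 + 2  →[7↦8]→  8^2 + 2 = 66  −1 ⇒ G_3=65

7^2 + 2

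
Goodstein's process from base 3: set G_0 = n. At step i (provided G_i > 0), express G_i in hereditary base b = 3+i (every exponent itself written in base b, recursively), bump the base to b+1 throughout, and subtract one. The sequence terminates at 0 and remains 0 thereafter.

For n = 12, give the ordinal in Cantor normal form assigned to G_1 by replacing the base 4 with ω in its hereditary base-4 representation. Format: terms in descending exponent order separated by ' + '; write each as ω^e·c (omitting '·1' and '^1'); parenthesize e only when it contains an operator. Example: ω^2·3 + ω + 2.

ω^2 + 3

G_0=12  [base 3] 3^2 + 3  →[3↦4]→  4^2 + 4 = 20  −1 ⇒ G_1=19
G_1=19  [base 4] 4^2 + 3  →[4↦5]→  5^2 + 3 = 28  −1 ⇒ G_2=27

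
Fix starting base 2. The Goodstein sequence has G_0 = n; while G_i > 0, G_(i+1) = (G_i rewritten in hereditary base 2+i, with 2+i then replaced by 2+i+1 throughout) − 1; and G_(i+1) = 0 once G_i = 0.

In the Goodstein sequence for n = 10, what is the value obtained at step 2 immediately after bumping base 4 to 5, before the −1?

step 0: 10 = 2^(2 + 1) + 2; sub 3 for 2: 3^(3 + 1) + 3; = 84; G_1 = 84−1 = 83
step 1: 83 = 3^(3 + 1) + 2; sub 4 for 3: 4^(4 + 1) + 2; = 1026; G_2 = 1026−1 = 1025
step 2: 1025 = 4^(4 + 1) + 1; sub 5 for 4: 5^(5 + 1) + 1; = 15626; G_3 = 15626−1 = 15625

15626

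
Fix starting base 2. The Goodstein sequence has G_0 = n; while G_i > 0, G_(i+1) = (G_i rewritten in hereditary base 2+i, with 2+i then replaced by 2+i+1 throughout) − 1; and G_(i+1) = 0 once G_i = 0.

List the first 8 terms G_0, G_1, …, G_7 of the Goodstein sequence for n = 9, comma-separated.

9, 81, 1023, 9842, 140743, 2471826, 50333399, 1162263921

9 —HB2→ 2^(2 + 1) + 1 —bump→ 3^(3 + 1) + 1 = 82 —(−1)→ 81
81 —HB3→ 3^(3 + 1) —bump→ 4^(4 + 1) = 1024 —(−1)→ 1023
1023 —HB4→ 3·4^4 + 3·4^3 + 3·4^2 + 3·4 + 3 —bump→ 3·5^5 + 3·5^3 + 3·5^2 + 3·5 + 3 = 9843 —(−1)→ 9842
9842 —HB5→ 3·5^5 + 3·5^3 + 3·5^2 + 3·5 + 2 —bump→ 3·6^6 + 3·6^3 + 3·6^2 + 3·6 + 2 = 140744 —(−1)→ 140743
140743 —HB6→ 3·6^6 + 3·6^3 + 3·6^2 + 3·6 + 1 —bump→ 3·7^7 + 3·7^3 + 3·7^2 + 3·7 + 1 = 2471827 —(−1)→ 2471826
2471826 —HB7→ 3·7^7 + 3·7^3 + 3·7^2 + 3·7 —bump→ 3·8^8 + 3·8^3 + 3·8^2 + 3·8 = 50333400 —(−1)→ 50333399
50333399 —HB8→ 3·8^8 + 3·8^3 + 3·8^2 + 2·8 + 7 —bump→ 3·9^9 + 3·9^3 + 3·9^2 + 2·9 + 7 = 1162263922 —(−1)→ 1162263921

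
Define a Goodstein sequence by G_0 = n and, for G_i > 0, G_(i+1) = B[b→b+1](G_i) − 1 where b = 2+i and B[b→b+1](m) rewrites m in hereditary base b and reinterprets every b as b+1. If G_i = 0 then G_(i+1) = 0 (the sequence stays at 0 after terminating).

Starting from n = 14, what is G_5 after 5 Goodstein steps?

G_0=14  [base 2] 2^(2 + 1) + 2^2 + 2  →[2↦3]→  3^(3 + 1) + 3^3 + 3 = 111  −1 ⇒ G_1=110
G_1=110  [base 3] 3^(3 + 1) + 3^3 + 2  →[3↦4]→  4^(4 + 1) + 4^4 + 2 = 1282  −1 ⇒ G_2=1281
G_2=1281  [base 4] 4^(4 + 1) + 4^4 + 1  →[4↦5]→  5^(5 + 1) + 5^5 + 1 = 18751  −1 ⇒ G_3=18750
G_3=18750  [base 5] 5^(5 + 1) + 5^5  →[5↦6]→  6^(6 + 1) + 6^6 = 326592  −1 ⇒ G_4=326591
G_4=326591  [base 6] 6^(6 + 1) + 5·6^5 + 5·6^4 + 5·6^3 + 5·6^2 + 5·6 + 5  →[6↦7]→  7^(7 + 1) + 5·7^5 + 5·7^4 + 5·7^3 + 5·7^2 + 5·7 + 5 = 5862841  −1 ⇒ G_5=5862840
G_5=5862840  [base 7] 7^(7 + 1) + 5·7^5 + 5·7^4 + 5·7^3 + 5·7^2 + 5·7 + 4  →[7↦8]→  8^(8 + 1) + 5·8^5 + 5·8^4 + 5·8^3 + 5·8^2 + 5·8 + 4 = 134404972  −1 ⇒ G_6=134404971

5862840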